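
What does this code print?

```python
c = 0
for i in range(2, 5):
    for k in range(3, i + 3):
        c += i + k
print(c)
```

i=2,k=3: c = 0+5 = 5
i=2,k=4: c = 5+6 = 11
i=3,k=3: c = 11+6 = 17
i=3,k=4: c = 17+7 = 24
i=3,k=5: c = 24+8 = 32
i=4,k=3: c = 32+7 = 39
i=4,k=4: c = 39+8 = 47
i=4,k=5: c = 47+9 = 56
i=4,k=6: c = 56+10 = 66

66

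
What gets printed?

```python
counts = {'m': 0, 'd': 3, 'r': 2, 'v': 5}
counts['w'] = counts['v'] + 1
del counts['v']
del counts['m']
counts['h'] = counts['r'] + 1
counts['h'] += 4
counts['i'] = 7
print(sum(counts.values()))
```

counts['w'] = counts['v']+1 = 6 → {'m': 0, 'd': 3, 'r': 2, 'v': 5, 'w': 6}
del 'v' → {'m': 0, 'd': 3, 'r': 2, 'w': 6}
del 'm' → {'d': 3, 'r': 2, 'w': 6}
counts['h'] = counts['r']+1 = 3 → {'d': 3, 'r': 2, 'w': 6, 'h': 3}
counts['h'] = 3+4 = 7 → {'d': 3, 'r': 2, 'w': 6, 'h': 7}
counts['i'] = 7 → {'d': 3, 'r': 2, 'w': 6, 'h': 7, 'i': 7}
sum of values = 25

25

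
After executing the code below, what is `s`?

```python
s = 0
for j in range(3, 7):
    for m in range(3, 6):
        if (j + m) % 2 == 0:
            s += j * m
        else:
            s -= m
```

80

j=3,m=3: even sum, s = 0+9 = 9
j=3,m=4: odd sum, s = 9-4 = 5
j=3,m=5: even sum, s = 5+15 = 20
j=4,m=3: odd sum, s = 20-3 = 17
j=4,m=4: even sum, s = 17+16 = 33
j=4,m=5: odd sum, s = 33-5 = 28
j=5,m=3: even sum, s = 28+15 = 43
j=5,m=4: odd sum, s = 43-4 = 39
j=5,m=5: even sum, s = 39+25 = 64
j=6,m=3: odd sum, s = 64-3 = 61
j=6,m=4: even sum, s = 61+24 = 85
j=6,m=5: odd sum, s = 85-5 = 80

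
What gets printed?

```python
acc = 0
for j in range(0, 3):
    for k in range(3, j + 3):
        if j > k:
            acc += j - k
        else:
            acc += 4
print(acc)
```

12

j=1,k=3: not 1>3, acc = 0+4 = 4
j=2,k=3: not 2>3, acc = 4+4 = 8
j=2,k=4: not 2>4, acc = 8+4 = 12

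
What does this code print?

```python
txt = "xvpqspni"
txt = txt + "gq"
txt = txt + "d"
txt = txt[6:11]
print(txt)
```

nigqd

+ 'gq' → 'xvpqspnigq'
+ 'd' → 'xvpqspnigqd'
slice [6:11] → 'nigqd'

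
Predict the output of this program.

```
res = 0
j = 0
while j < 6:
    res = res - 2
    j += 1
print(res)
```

-12

j=0: res = 0-2 = -2
j=1: res = (-2)-2 = -4
j=2: res = (-4)-2 = -6
j=3: res = (-6)-2 = -8
j=4: res = (-8)-2 = -10
j=5: res = (-10)-2 = -12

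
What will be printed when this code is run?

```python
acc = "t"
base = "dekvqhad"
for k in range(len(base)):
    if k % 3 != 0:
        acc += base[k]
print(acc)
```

k=0: skip
k=1: add 'e' → 'te'
k=2: add 'k' → 'tek'
k=3: skip
k=4: add 'q' → 'tekq'
k=5: add 'h' → 'tekqh'
k=6: skip
k=7: add 'd' → 'tekqhd'

tekqhd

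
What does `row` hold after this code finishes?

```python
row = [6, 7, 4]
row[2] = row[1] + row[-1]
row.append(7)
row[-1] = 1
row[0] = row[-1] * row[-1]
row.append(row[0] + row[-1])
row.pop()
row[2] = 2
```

row[2] = row[1]+row[-1] = 7+4 = 11 → [6, 7, 11]
append 7 → [6, 7, 11, 7]
row[-1] = 1 → [6, 7, 11, 1]
row[0] = row[-1]*row[-1] = 1*1 = 1 → [1, 7, 11, 1]
append row[0]+row[-1] = 1+1 = 2 → [1, 7, 11, 1, 2]
pop() removes 2 → [1, 7, 11, 1]
row[2] = 2 → [1, 7, 2, 1]

[1, 7, 2, 1]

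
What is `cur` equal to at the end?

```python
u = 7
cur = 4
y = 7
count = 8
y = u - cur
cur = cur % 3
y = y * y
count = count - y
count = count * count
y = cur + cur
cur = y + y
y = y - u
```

y = 7-4 = 3
cur = 4%3 = 1
y = 3*3 = 9
count = 8-9 = -1
count = (-1)*(-1) = 1
y = 1+1 = 2
cur = 2+2 = 4
y = 2-7 = -5

4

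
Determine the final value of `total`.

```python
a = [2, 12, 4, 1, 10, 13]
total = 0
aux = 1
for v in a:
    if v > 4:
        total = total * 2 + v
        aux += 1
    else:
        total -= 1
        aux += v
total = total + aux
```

v=2: not >4, total = 0-1 = -1; aux=3
v=12: >4, total = (-1)*2+12 = 10; aux=4
v=4: not >4, total = 10-1 = 9; aux=8
v=1: not >4, total = 9-1 = 8; aux=9
v=10: >4, total = 8*2+10 = 26; aux=10
v=13: >4, total = 26*2+13 = 65; aux=11
total+aux = 65+11 = 76

76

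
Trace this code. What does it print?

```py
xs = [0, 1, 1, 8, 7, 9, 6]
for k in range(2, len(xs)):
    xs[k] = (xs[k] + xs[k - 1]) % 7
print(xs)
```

k=2: xs[2] = (1+1)%7 = 2 → [0, 1, 2, 8, 7, 9, 6]
k=3: xs[3] = (8+2)%7 = 3 → [0, 1, 2, 3, 7, 9, 6]
k=4: xs[4] = (7+3)%7 = 3 → [0, 1, 2, 3, 3, 9, 6]
k=5: xs[5] = (9+3)%7 = 5 → [0, 1, 2, 3, 3, 5, 6]
k=6: xs[6] = (6+5)%7 = 4 → [0, 1, 2, 3, 3, 5, 4]

[0, 1, 2, 3, 3, 5, 4]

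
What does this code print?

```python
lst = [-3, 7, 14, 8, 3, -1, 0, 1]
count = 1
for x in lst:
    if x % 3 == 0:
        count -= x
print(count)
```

x=-3: %3==0, count = 1-(-3) = 4
x=7: not %3==0
x=14: not %3==0
x=8: not %3==0
x=3: %3==0, count = 4-3 = 1
x=-1: not %3==0
x=0: %3==0, count = 1-0 = 1
x=1: not %3==0

1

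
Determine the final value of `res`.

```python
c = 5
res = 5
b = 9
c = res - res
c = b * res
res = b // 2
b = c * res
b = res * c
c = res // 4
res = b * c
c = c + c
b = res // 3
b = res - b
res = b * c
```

c = 5-5 = 0
c = 9*5 = 45
res = 9//2 = 4
b = 45*4 = 180
b = 4*45 = 180
c = 4//4 = 1
res = 180*1 = 180
c = 1+1 = 2
b = 180//3 = 60
b = 180-60 = 120
res = 120*2 = 240

240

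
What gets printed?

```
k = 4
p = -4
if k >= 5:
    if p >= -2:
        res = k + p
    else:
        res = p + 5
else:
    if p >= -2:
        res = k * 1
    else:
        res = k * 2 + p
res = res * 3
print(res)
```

k=4, p=-4
k >= 5 is False; p >= -2 is False
→ res = k * 2 + p = 4
res = 4*3 = 12

12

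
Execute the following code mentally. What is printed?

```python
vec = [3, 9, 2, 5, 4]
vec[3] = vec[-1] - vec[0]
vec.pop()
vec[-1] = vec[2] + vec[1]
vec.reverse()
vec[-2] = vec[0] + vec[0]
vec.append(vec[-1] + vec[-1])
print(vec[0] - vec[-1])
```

5

vec[3] = vec[-1]-vec[0] = 4-3 = 1 → [3, 9, 2, 1, 4]
pop() removes 4 → [3, 9, 2, 1]
vec[-1] = vec[2]+vec[1] = 2+9 = 11 → [3, 9, 2, 11]
reverse → [11, 2, 9, 3]
vec[-2] = vec[0]+vec[0] = 11+11 = 22 → [11, 2, 22, 3]
append vec[-1]+vec[-1] = 3+3 = 6 → [11, 2, 22, 3, 6]
vec[0]-vec[-1] = 11-6 = 5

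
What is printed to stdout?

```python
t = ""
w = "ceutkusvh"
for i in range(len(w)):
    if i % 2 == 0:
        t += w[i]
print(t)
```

i=0: add 'c' → 'c'
i=1: skip
i=2: add 'u' → 'cu'
i=3: skip
i=4: add 'k' → 'cuk'
i=5: skip
i=6: add 's' → 'cuks'
i=7: skip
i=8: add 'h' → 'cuksh'

cuksh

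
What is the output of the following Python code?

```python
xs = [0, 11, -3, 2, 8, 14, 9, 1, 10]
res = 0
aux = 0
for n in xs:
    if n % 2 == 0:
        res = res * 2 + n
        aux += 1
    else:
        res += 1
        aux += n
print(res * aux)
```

n=0: even, res = 0*2+0 = 0; aux=1
n=11: not even, res = 0+1 = 1; aux=12
n=-3: not even, res = 1+1 = 2; aux=9
n=2: even, res = 2*2+2 = 6; aux=10
n=8: even, res = 6*2+8 = 20; aux=11
n=14: even, res = 20*2+14 = 54; aux=12
n=9: not even, res = 54+1 = 55; aux=21
n=1: not even, res = 55+1 = 56; aux=22
n=10: even, res = 56*2+10 = 122; aux=23
res*aux = 122*23 = 2806

2806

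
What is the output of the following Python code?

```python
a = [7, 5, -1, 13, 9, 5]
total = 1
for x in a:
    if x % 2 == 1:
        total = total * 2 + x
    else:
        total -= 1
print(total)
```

x=7: odd, total = 1*2+7 = 9
x=5: odd, total = 9*2+5 = 23
x=-1: odd, total = 23*2+(-1) = 45
x=13: odd, total = 45*2+13 = 103
x=9: odd, total = 103*2+9 = 215
x=5: odd, total = 215*2+5 = 435

435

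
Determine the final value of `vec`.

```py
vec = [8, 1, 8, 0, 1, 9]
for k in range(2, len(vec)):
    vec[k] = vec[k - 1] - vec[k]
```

k=2: vec[2] = 1-8 = -7 → [8, 1, -7, 0, 1, 9]
k=3: vec[3] = (-7)-0 = -7 → [8, 1, -7, -7, 1, 9]
k=4: vec[4] = (-7)-1 = -8 → [8, 1, -7, -7, -8, 9]
k=5: vec[5] = (-8)-9 = -17 → [8, 1, -7, -7, -8, -17]

[8, 1, -7, -7, -8, -17]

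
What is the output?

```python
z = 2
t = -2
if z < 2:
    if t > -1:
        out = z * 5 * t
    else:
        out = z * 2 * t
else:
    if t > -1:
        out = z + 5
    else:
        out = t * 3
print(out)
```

z=2, t=-2
z < 2 is False; t > -1 is False
→ out = t * 3 = -6

-6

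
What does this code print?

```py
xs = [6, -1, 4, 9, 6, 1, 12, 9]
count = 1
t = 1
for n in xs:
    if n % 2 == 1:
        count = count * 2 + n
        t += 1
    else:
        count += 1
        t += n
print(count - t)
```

n=6: not odd, count = 1+1 = 2; t=7
n=-1: odd, count = 2*2+(-1) = 3; t=8
n=4: not odd, count = 3+1 = 4; t=12
n=9: odd, count = 4*2+9 = 17; t=13
n=6: not odd, count = 17+1 = 18; t=19
n=1: odd, count = 18*2+1 = 37; t=20
n=12: not odd, count = 37+1 = 38; t=32
n=9: odd, count = 38*2+9 = 85; t=33
count-t = 85-33 = 52

52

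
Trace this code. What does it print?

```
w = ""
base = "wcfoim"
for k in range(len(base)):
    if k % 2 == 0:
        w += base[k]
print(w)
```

wfi

k=0: add 'w' → 'w'
k=1: skip
k=2: add 'f' → 'wf'
k=3: skip
k=4: add 'i' → 'wfi'
k=5: skip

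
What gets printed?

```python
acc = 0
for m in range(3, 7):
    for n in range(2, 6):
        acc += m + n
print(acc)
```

m=3,n=2: acc = 0+5 = 5
m=3,n=3: acc = 5+6 = 11
m=3,n=4: acc = 11+7 = 18
m=3,n=5: acc = 18+8 = 26
m=4,n=2: acc = 26+6 = 32
m=4,n=3: acc = 32+7 = 39
m=4,n=4: acc = 39+8 = 47
m=4,n=5: acc = 47+9 = 56
m=5,n=2: acc = 56+7 = 63
m=5,n=3: acc = 63+8 = 71
m=5,n=4: acc = 71+9 = 80
m=5,n=5: acc = 80+10 = 90
m=6,n=2: acc = 90+8 = 98
m=6,n=3: acc = 98+9 = 107
m=6,n=4: acc = 107+10 = 117
m=6,n=5: acc = 117+11 = 128

128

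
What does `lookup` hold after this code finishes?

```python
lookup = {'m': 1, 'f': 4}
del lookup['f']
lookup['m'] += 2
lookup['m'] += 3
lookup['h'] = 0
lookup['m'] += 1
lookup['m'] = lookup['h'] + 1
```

del 'f' → {'m': 1}
lookup['m'] = 1+2 = 3 → {'m': 3}
lookup['m'] = 3+3 = 6 → {'m': 6}
lookup['h'] = 0 → {'m': 6, 'h': 0}
lookup['m'] = 6+1 = 7 → {'m': 7, 'h': 0}
lookup['m'] = lookup['h']+1 = 1 → {'m': 1, 'h': 0}

{'m': 1, 'h': 0}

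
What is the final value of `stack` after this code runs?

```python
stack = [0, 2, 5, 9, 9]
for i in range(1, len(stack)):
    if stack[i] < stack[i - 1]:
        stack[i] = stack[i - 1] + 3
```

i=1: 2>=0, unchanged → [0, 2, 5, 9, 9]
i=2: 5>=2, unchanged → [0, 2, 5, 9, 9]
i=3: 9>=5, unchanged → [0, 2, 5, 9, 9]
i=4: 9>=9, unchanged → [0, 2, 5, 9, 9]

[0, 2, 5, 9, 9]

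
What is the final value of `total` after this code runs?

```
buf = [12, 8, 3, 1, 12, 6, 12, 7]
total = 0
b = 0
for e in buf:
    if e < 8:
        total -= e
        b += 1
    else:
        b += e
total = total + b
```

e=12: not <8; b=12
e=8: not <8; b=20
e=3: <8, total = 0-3 = -3; b=21
e=1: <8, total = (-3)-1 = -4; b=22
e=12: not <8; b=34
e=6: <8, total = (-4)-6 = -10; b=35
e=12: not <8; b=47
e=7: <8, total = (-10)-7 = -17; b=48
total+b = (-17)+48 = 31

31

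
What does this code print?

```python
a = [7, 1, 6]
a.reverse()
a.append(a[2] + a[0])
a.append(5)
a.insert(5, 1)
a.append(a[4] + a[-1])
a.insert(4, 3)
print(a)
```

reverse → [6, 1, 7]
append a[2]+a[0] = 7+6 = 13 → [6, 1, 7, 13]
append 5 → [6, 1, 7, 13, 5]
insert 1 at 5 → [6, 1, 7, 13, 5, 1]
append a[4]+a[-1] = 5+1 = 6 → [6, 1, 7, 13, 5, 1, 6]
insert 3 at 4 → [6, 1, 7, 13, 3, 5, 1, 6]

[6, 1, 7, 13, 3, 5, 1, 6]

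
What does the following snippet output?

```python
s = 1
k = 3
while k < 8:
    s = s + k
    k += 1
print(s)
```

k=3: s = 1+3 = 4
k=4: s = 4+4 = 8
k=5: s = 8+5 = 13
k=6: s = 13+6 = 19
k=7: s = 19+7 = 26

26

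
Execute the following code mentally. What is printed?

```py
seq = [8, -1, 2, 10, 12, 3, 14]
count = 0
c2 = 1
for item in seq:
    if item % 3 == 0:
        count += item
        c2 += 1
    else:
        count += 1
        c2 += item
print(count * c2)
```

720

item=8: not %3==0, count = 0+1 = 1; c2=9
item=-1: not %3==0, count = 1+1 = 2; c2=8
item=2: not %3==0, count = 2+1 = 3; c2=10
item=10: not %3==0, count = 3+1 = 4; c2=20
item=12: %3==0, count = 4+12 = 16; c2=21
item=3: %3==0, count = 16+3 = 19; c2=22
item=14: not %3==0, count = 19+1 = 20; c2=36
count*c2 = 20*36 = 720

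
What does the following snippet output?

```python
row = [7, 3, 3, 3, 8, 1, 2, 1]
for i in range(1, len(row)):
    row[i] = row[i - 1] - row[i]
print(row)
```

i=1: row[1] = 7-3 = 4 → [7, 4, 3, 3, 8, 1, 2, 1]
i=2: row[2] = 4-3 = 1 → [7, 4, 1, 3, 8, 1, 2, 1]
i=3: row[3] = 1-3 = -2 → [7, 4, 1, -2, 8, 1, 2, 1]
i=4: row[4] = (-2)-8 = -10 → [7, 4, 1, -2, -10, 1, 2, 1]
i=5: row[5] = (-10)-1 = -11 → [7, 4, 1, -2, -10, -11, 2, 1]
i=6: row[6] = (-11)-2 = -13 → [7, 4, 1, -2, -10, -11, -13, 1]
i=7: row[7] = (-13)-1 = -14 → [7, 4, 1, -2, -10, -11, -13, -14]

[7, 4, 1, -2, -10, -11, -13, -14]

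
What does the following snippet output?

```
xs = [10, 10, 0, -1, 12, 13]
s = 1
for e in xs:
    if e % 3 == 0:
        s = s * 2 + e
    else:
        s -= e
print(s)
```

e=10: not %3==0, s = 1-10 = -9
e=10: not %3==0, s = (-9)-10 = -19
e=0: %3==0, s = (-19)*2+0 = -38
e=-1: not %3==0, s = (-38)-(-1) = -37
e=12: %3==0, s = (-37)*2+12 = -62
e=13: not %3==0, s = (-62)-13 = -75

-75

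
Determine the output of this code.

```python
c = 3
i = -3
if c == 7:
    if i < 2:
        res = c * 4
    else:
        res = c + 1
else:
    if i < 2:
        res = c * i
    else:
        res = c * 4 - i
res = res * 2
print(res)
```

c=3, i=-3
c == 7 is False; i < 2 is True
→ res = c * i = -9
res = (-9)*2 = -18

-18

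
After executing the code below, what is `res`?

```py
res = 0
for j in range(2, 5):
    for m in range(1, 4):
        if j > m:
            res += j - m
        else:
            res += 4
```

j=2,m=1: 2>1, res = 0+1 = 1
j=2,m=2: not 2>2, res = 1+4 = 5
j=2,m=3: not 2>3, res = 5+4 = 9
j=3,m=1: 3>1, res = 9+2 = 11
j=3,m=2: 3>2, res = 11+1 = 12
j=3,m=3: not 3>3, res = 12+4 = 16
j=4,m=1: 4>1, res = 16+3 = 19
j=4,m=2: 4>2, res = 19+2 = 21
j=4,m=3: 4>3, res = 21+1 = 22

22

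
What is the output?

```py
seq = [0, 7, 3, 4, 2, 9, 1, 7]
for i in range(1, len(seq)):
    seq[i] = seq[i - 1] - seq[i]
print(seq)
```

i=1: seq[1] = 0-7 = -7 → [0, -7, 3, 4, 2, 9, 1, 7]
i=2: seq[2] = (-7)-3 = -10 → [0, -7, -10, 4, 2, 9, 1, 7]
i=3: seq[3] = (-10)-4 = -14 → [0, -7, -10, -14, 2, 9, 1, 7]
i=4: seq[4] = (-14)-2 = -16 → [0, -7, -10, -14, -16, 9, 1, 7]
i=5: seq[5] = (-16)-9 = -25 → [0, -7, -10, -14, -16, -25, 1, 7]
i=6: seq[6] = (-25)-1 = -26 → [0, -7, -10, -14, -16, -25, -26, 7]
i=7: seq[7] = (-26)-7 = -33 → [0, -7, -10, -14, -16, -25, -26, -33]

[0, -7, -10, -14, -16, -25, -26, -33]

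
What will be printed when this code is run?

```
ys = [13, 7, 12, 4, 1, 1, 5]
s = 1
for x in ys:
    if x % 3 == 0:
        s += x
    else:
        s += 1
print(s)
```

19

x=13: not %3==0, s = 1+1 = 2
x=7: not %3==0, s = 2+1 = 3
x=12: %3==0, s = 3+12 = 15
x=4: not %3==0, s = 15+1 = 16
x=1: not %3==0, s = 16+1 = 17
x=1: not %3==0, s = 17+1 = 18
x=5: not %3==0, s = 18+1 = 19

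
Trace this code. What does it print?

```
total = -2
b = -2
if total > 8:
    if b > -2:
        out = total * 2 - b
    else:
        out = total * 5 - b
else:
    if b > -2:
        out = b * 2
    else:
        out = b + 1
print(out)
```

-1

total=-2, b=-2
total > 8 is False; b > -2 is False
→ out = b + 1 = -1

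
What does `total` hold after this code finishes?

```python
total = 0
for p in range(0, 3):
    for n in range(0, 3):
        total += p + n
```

18

p=0,n=0: total = 0+0 = 0
p=0,n=1: total = 0+1 = 1
p=0,n=2: total = 1+2 = 3
p=1,n=0: total = 3+1 = 4
p=1,n=1: total = 4+2 = 6
p=1,n=2: total = 6+3 = 9
p=2,n=0: total = 9+2 = 11
p=2,n=1: total = 11+3 = 14
p=2,n=2: total = 14+4 = 18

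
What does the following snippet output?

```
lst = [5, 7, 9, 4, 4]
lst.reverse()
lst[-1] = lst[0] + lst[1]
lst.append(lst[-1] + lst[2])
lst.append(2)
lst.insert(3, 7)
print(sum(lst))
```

reverse → [4, 4, 9, 7, 5]
lst[-1] = lst[0]+lst[1] = 4+4 = 8 → [4, 4, 9, 7, 8]
append lst[-1]+lst[2] = 8+9 = 17 → [4, 4, 9, 7, 8, 17]
append 2 → [4, 4, 9, 7, 8, 17, 2]
insert 7 at 3 → [4, 4, 9, 7, 7, 8, 17, 2]
sum = 58

58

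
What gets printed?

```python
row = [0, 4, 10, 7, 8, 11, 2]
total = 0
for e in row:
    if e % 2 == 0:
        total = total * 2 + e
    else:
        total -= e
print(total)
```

40

e=0: even, total = 0*2+0 = 0
e=4: even, total = 0*2+4 = 4
e=10: even, total = 4*2+10 = 18
e=7: not even, total = 18-7 = 11
e=8: even, total = 11*2+8 = 30
e=11: not even, total = 30-11 = 19
e=2: even, total = 19*2+2 = 40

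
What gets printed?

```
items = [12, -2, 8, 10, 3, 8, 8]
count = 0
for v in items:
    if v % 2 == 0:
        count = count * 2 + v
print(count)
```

v=12: even, count = 0*2+12 = 12
v=-2: even, count = 12*2+(-2) = 22
v=8: even, count = 22*2+8 = 52
v=10: even, count = 52*2+10 = 114
v=3: not even
v=8: even, count = 114*2+8 = 236
v=8: even, count = 236*2+8 = 480

480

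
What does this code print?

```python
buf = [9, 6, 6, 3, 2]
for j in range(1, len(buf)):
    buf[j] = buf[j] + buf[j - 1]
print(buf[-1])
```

26

j=1: buf[1] = 6+9 = 15 → [9, 15, 6, 3, 2]
j=2: buf[2] = 6+15 = 21 → [9, 15, 21, 3, 2]
j=3: buf[3] = 3+21 = 24 → [9, 15, 21, 24, 2]
j=4: buf[4] = 2+24 = 26 → [9, 15, 21, 24, 26]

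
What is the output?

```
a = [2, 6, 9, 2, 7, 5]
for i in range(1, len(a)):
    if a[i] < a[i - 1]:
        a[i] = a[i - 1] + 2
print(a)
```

[2, 6, 9, 11, 13, 15]

i=1: 6>=2, unchanged → [2, 6, 9, 2, 7, 5]
i=2: 9>=6, unchanged → [2, 6, 9, 2, 7, 5]
i=3: 2<9, a[3] = 9+2 = 11 → [2, 6, 9, 11, 7, 5]
i=4: 7<11, a[4] = 11+2 = 13 → [2, 6, 9, 11, 13, 5]
i=5: 5<13, a[5] = 13+2 = 15 → [2, 6, 9, 11, 13, 15]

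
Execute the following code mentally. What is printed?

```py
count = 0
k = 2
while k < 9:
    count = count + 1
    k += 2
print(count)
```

4

k=2: count = 0+1 = 1
k=4: count = 1+1 = 2
k=6: count = 2+1 = 3
k=8: count = 3+1 = 4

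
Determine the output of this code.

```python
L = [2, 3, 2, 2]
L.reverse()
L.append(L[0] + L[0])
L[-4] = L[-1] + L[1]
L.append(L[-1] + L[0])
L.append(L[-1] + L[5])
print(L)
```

[2, 6, 3, 2, 4, 6, 12]

reverse → [2, 2, 3, 2]
append L[0]+L[0] = 2+2 = 4 → [2, 2, 3, 2, 4]
L[-4] = L[-1]+L[1] = 4+2 = 6 → [2, 6, 3, 2, 4]
append L[-1]+L[0] = 4+2 = 6 → [2, 6, 3, 2, 4, 6]
append L[-1]+L[5] = 6+6 = 12 → [2, 6, 3, 2, 4, 6, 12]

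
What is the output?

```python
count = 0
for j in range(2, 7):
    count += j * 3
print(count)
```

60

j=2: count = 0+2*3 = 6
j=3: count = 6+3*3 = 15
j=4: count = 15+4*3 = 27
j=5: count = 27+5*3 = 42
j=6: count = 42+6*3 = 60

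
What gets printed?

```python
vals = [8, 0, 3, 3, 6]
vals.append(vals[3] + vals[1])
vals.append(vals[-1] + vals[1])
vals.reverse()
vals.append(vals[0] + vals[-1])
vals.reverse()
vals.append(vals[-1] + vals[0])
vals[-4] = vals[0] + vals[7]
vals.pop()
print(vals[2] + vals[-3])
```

14

append vals[3]+vals[1] = 3+0 = 3 → [8, 0, 3, 3, 6, 3]
append vals[-1]+vals[1] = 3+0 = 3 → [8, 0, 3, 3, 6, 3, 3]
reverse → [3, 3, 6, 3, 3, 0, 8]
append vals[0]+vals[-1] = 3+8 = 11 → [3, 3, 6, 3, 3, 0, 8, 11]
reverse → [11, 8, 0, 3, 3, 6, 3, 3]
append vals[-1]+vals[0] = 3+11 = 14 → [11, 8, 0, 3, 3, 6, 3, 3, 14]
vals[-4] = vals[0]+vals[7] = 11+3 = 14 → [11, 8, 0, 3, 3, 14, 3, 3, 14]
pop() removes 14 → [11, 8, 0, 3, 3, 14, 3, 3]
vals[2]+vals[-3] = 0+14 = 14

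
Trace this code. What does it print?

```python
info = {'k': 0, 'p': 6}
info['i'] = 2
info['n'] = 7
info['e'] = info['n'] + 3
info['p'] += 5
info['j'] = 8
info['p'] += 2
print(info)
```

info['i'] = 2 → {'k': 0, 'p': 6, 'i': 2}
info['n'] = 7 → {'k': 0, 'p': 6, 'i': 2, 'n': 7}
info['e'] = info['n']+3 = 10 → {'k': 0, 'p': 6, 'i': 2, 'n': 7, 'e': 10}
info['p'] = 6+5 = 11 → {'k': 0, 'p': 11, 'i': 2, 'n': 7, 'e': 10}
info['j'] = 8 → {'k': 0, 'p': 11, 'i': 2, 'n': 7, 'e': 10, 'j': 8}
info['p'] = 11+2 = 13 → {'k': 0, 'p': 13, 'i': 2, 'n': 7, 'e': 10, 'j': 8}

{'k': 0, 'p': 13, 'i': 2, 'n': 7, 'e': 10, 'j': 8}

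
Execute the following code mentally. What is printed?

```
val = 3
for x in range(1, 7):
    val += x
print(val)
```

x=1: val = 3+1 = 4
x=2: val = 4+2 = 6
x=3: val = 6+3 = 9
x=4: val = 9+4 = 13
x=5: val = 13+5 = 18
x=6: val = 18+6 = 24

24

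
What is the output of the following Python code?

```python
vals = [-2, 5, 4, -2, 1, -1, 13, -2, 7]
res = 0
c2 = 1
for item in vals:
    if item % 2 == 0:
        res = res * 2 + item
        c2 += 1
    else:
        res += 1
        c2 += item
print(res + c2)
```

item=-2: even, res = 0*2+(-2) = -2; c2=2
item=5: not even, res = (-2)+1 = -1; c2=7
item=4: even, res = (-1)*2+4 = 2; c2=8
item=-2: even, res = 2*2+(-2) = 2; c2=9
item=1: not even, res = 2+1 = 3; c2=10
item=-1: not even, res = 3+1 = 4; c2=9
item=13: not even, res = 4+1 = 5; c2=22
item=-2: even, res = 5*2+(-2) = 8; c2=23
item=7: not even, res = 8+1 = 9; c2=30
res+c2 = 9+30 = 39

39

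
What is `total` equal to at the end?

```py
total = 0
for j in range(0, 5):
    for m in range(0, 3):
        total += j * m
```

j=0,m=0: total = 0+0 = 0
j=0,m=1: total = 0+0 = 0
j=0,m=2: total = 0+0 = 0
j=1,m=0: total = 0+0 = 0
j=1,m=1: total = 0+1 = 1
j=1,m=2: total = 1+2 = 3
j=2,m=0: total = 3+0 = 3
j=2,m=1: total = 3+2 = 5
j=2,m=2: total = 5+4 = 9
j=3,m=0: total = 9+0 = 9
j=3,m=1: total = 9+3 = 12
j=3,m=2: total = 12+6 = 18
j=4,m=0: total = 18+0 = 18
j=4,m=1: total = 18+4 = 22
j=4,m=2: total = 22+8 = 30

30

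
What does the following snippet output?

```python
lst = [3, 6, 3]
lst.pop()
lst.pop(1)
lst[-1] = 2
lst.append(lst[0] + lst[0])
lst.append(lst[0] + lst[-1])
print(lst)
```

[2, 4, 6]

pop() removes 3 → [3, 6]
pop(1) removes 6 → [3]
lst[-1] = 2 → [2]
append lst[0]+lst[0] = 2+2 = 4 → [2, 4]
append lst[0]+lst[-1] = 2+4 = 6 → [2, 4, 6]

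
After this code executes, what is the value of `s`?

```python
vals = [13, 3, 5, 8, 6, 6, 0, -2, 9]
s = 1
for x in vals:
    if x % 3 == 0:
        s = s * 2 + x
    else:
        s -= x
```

-459

x=13: not %3==0, s = 1-13 = -12
x=3: %3==0, s = (-12)*2+3 = -21
x=5: not %3==0, s = (-21)-5 = -26
x=8: not %3==0, s = (-26)-8 = -34
x=6: %3==0, s = (-34)*2+6 = -62
x=6: %3==0, s = (-62)*2+6 = -118
x=0: %3==0, s = (-118)*2+0 = -236
x=-2: not %3==0, s = (-236)-(-2) = -234
x=9: %3==0, s = (-234)*2+9 = -459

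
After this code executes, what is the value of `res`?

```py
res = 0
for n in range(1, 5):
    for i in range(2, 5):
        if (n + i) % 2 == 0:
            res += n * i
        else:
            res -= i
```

30

n=1,i=2: odd sum, res = 0-2 = -2
n=1,i=3: even sum, res = (-2)+3 = 1
n=1,i=4: odd sum, res = 1-4 = -3
n=2,i=2: even sum, res = (-3)+4 = 1
n=2,i=3: odd sum, res = 1-3 = -2
n=2,i=4: even sum, res = (-2)+8 = 6
n=3,i=2: odd sum, res = 6-2 = 4
n=3,i=3: even sum, res = 4+9 = 13
n=3,i=4: odd sum, res = 13-4 = 9
n=4,i=2: even sum, res = 9+8 = 17
n=4,i=3: odd sum, res = 17-3 = 14
n=4,i=4: even sum, res = 14+16 = 30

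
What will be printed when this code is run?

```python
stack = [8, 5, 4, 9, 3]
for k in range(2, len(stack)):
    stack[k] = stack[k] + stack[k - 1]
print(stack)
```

[8, 5, 9, 18, 21]

k=2: stack[2] = 4+5 = 9 → [8, 5, 9, 9, 3]
k=3: stack[3] = 9+9 = 18 → [8, 5, 9, 18, 3]
k=4: stack[4] = 3+18 = 21 → [8, 5, 9, 18, 21]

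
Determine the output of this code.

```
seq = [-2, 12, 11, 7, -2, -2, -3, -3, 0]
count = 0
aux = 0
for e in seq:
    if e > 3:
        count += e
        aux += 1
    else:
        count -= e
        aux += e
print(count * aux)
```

e=-2: not >3, count = 0-(-2) = 2; aux=-2
e=12: >3, count = 2+12 = 14; aux=-1
e=11: >3, count = 14+11 = 25; aux=0
e=7: >3, count = 25+7 = 32; aux=1
e=-2: not >3, count = 32-(-2) = 34; aux=-1
e=-2: not >3, count = 34-(-2) = 36; aux=-3
e=-3: not >3, count = 36-(-3) = 39; aux=-6
e=-3: not >3, count = 39-(-3) = 42; aux=-9
e=0: not >3, count = 42-0 = 42; aux=-9
count*aux = 42*(-9) = -378

-378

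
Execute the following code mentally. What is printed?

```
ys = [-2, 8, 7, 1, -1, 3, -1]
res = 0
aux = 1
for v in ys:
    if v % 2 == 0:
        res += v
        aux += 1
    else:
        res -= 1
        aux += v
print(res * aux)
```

12

v=-2: even, res = 0+(-2) = -2; aux=2
v=8: even, res = (-2)+8 = 6; aux=3
v=7: not even, res = 6-1 = 5; aux=10
v=1: not even, res = 5-1 = 4; aux=11
v=-1: not even, res = 4-1 = 3; aux=10
v=3: not even, res = 3-1 = 2; aux=13
v=-1: not even, res = 2-1 = 1; aux=12
res*aux = 1*12 = 12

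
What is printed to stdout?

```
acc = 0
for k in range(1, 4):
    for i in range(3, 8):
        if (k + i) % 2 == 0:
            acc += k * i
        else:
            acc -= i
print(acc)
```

k=1,i=3: even sum, acc = 0+3 = 3
k=1,i=4: odd sum, acc = 3-4 = -1
k=1,i=5: even sum, acc = (-1)+5 = 4
k=1,i=6: odd sum, acc = 4-6 = -2
k=1,i=7: even sum, acc = (-2)+7 = 5
k=2,i=3: odd sum, acc = 5-3 = 2
k=2,i=4: even sum, acc = 2+8 = 10
k=2,i=5: odd sum, acc = 10-5 = 5
k=2,i=6: even sum, acc = 5+12 = 17
k=2,i=7: odd sum, acc = 17-7 = 10
k=3,i=3: even sum, acc = 10+9 = 19
k=3,i=4: odd sum, acc = 19-4 = 15
k=3,i=5: even sum, acc = 15+15 = 30
k=3,i=6: odd sum, acc = 30-6 = 24
k=3,i=7: even sum, acc = 24+21 = 45

45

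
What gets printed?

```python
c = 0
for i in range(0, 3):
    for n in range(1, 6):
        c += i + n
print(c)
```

60

i=0,n=1: c = 0+1 = 1
i=0,n=2: c = 1+2 = 3
i=0,n=3: c = 3+3 = 6
i=0,n=4: c = 6+4 = 10
i=0,n=5: c = 10+5 = 15
i=1,n=1: c = 15+2 = 17
i=1,n=2: c = 17+3 = 20
i=1,n=3: c = 20+4 = 24
i=1,n=4: c = 24+5 = 29
i=1,n=5: c = 29+6 = 35
i=2,n=1: c = 35+3 = 38
i=2,n=2: c = 38+4 = 42
i=2,n=3: c = 42+5 = 47
i=2,n=4: c = 47+6 = 53
i=2,n=5: c = 53+7 = 60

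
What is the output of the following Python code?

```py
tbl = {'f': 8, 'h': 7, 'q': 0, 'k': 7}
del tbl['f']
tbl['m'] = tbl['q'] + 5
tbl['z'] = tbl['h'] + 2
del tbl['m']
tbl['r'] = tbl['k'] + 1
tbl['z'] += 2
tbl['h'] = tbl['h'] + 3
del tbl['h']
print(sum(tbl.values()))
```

del 'f' → {'h': 7, 'q': 0, 'k': 7}
tbl['m'] = tbl['q']+5 = 5 → {'h': 7, 'q': 0, 'k': 7, 'm': 5}
tbl['z'] = tbl['h']+2 = 9 → {'h': 7, 'q': 0, 'k': 7, 'm': 5, 'z': 9}
del 'm' → {'h': 7, 'q': 0, 'k': 7, 'z': 9}
tbl['r'] = tbl['k']+1 = 8 → {'h': 7, 'q': 0, 'k': 7, 'z': 9, 'r': 8}
tbl['z'] = 9+2 = 11 → {'h': 7, 'q': 0, 'k': 7, 'z': 11, 'r': 8}
tbl['h'] = tbl['h']+3 = 10 → {'h': 10, 'q': 0, 'k': 7, 'z': 11, 'r': 8}
del 'h' → {'q': 0, 'k': 7, 'z': 11, 'r': 8}
sum of values = 26

26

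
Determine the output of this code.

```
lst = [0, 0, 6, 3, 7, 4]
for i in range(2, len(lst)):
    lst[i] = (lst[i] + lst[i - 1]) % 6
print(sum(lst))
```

9

i=2: lst[2] = (6+0)%6 = 0 → [0, 0, 0, 3, 7, 4]
i=3: lst[3] = (3+0)%6 = 3 → [0, 0, 0, 3, 7, 4]
i=4: lst[4] = (7+3)%6 = 4 → [0, 0, 0, 3, 4, 4]
i=5: lst[5] = (4+4)%6 = 2 → [0, 0, 0, 3, 4, 2]
sum = 9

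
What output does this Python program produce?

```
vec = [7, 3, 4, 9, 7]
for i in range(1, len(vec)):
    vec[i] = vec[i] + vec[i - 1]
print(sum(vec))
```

i=1: vec[1] = 3+7 = 10 → [7, 10, 4, 9, 7]
i=2: vec[2] = 4+10 = 14 → [7, 10, 14, 9, 7]
i=3: vec[3] = 9+14 = 23 → [7, 10, 14, 23, 7]
i=4: vec[4] = 7+23 = 30 → [7, 10, 14, 23, 30]
sum = 84

84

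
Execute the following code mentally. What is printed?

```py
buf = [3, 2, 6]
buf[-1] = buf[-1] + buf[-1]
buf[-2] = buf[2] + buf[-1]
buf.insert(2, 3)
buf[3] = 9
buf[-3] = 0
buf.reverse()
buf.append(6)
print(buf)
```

buf[-1] = buf[-1]+buf[-1] = 6+6 = 12 → [3, 2, 12]
buf[-2] = buf[2]+buf[-1] = 12+12 = 24 → [3, 24, 12]
insert 3 at 2 → [3, 24, 3, 12]
buf[3] = 9 → [3, 24, 3, 9]
buf[-3] = 0 → [3, 0, 3, 9]
reverse → [9, 3, 0, 3]
append 6 → [9, 3, 0, 3, 6]

[9, 3, 0, 3, 6]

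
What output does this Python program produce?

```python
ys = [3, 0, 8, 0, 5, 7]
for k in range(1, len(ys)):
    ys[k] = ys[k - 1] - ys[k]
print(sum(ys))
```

-31

k=1: ys[1] = 3-0 = 3 → [3, 3, 8, 0, 5, 7]
k=2: ys[2] = 3-8 = -5 → [3, 3, -5, 0, 5, 7]
k=3: ys[3] = (-5)-0 = -5 → [3, 3, -5, -5, 5, 7]
k=4: ys[4] = (-5)-5 = -10 → [3, 3, -5, -5, -10, 7]
k=5: ys[5] = (-10)-7 = -17 → [3, 3, -5, -5, -10, -17]
sum = -31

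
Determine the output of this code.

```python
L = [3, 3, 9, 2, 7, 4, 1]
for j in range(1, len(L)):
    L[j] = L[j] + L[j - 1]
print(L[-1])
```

29

j=1: L[1] = 3+3 = 6 → [3, 6, 9, 2, 7, 4, 1]
j=2: L[2] = 9+6 = 15 → [3, 6, 15, 2, 7, 4, 1]
j=3: L[3] = 2+15 = 17 → [3, 6, 15, 17, 7, 4, 1]
j=4: L[4] = 7+17 = 24 → [3, 6, 15, 17, 24, 4, 1]
j=5: L[5] = 4+24 = 28 → [3, 6, 15, 17, 24, 28, 1]
j=6: L[6] = 1+28 = 29 → [3, 6, 15, 17, 24, 28, 29]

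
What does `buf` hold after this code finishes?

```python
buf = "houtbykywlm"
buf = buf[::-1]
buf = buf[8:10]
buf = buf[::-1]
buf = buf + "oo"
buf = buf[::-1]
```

'oouo'

reverse → 'mlwykybtuoh'
slice [8:10] → 'uo'
reverse → 'ou'
+ 'oo' → 'ouoo'
reverse → 'oouo'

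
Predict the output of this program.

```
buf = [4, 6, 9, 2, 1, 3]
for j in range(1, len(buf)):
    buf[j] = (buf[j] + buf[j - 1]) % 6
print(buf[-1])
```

1

j=1: buf[1] = (6+4)%6 = 4 → [4, 4, 9, 2, 1, 3]
j=2: buf[2] = (9+4)%6 = 1 → [4, 4, 1, 2, 1, 3]
j=3: buf[3] = (2+1)%6 = 3 → [4, 4, 1, 3, 1, 3]
j=4: buf[4] = (1+3)%6 = 4 → [4, 4, 1, 3, 4, 3]
j=5: buf[5] = (3+4)%6 = 1 → [4, 4, 1, 3, 4, 1]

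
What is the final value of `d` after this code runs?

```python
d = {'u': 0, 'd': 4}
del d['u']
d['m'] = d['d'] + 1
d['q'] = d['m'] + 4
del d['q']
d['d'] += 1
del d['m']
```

del 'u' → {'d': 4}
d['m'] = d['d']+1 = 5 → {'d': 4, 'm': 5}
d['q'] = d['m']+4 = 9 → {'d': 4, 'm': 5, 'q': 9}
del 'q' → {'d': 4, 'm': 5}
d['d'] = 4+1 = 5 → {'d': 5, 'm': 5}
del 'm' → {'d': 5}

{'d': 5}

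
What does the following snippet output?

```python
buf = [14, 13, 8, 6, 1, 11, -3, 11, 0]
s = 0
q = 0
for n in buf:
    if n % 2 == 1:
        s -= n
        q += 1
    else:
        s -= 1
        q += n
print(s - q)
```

n=14: not odd, s = 0-1 = -1; q=14
n=13: odd, s = (-1)-13 = -14; q=15
n=8: not odd, s = (-14)-1 = -15; q=23
n=6: not odd, s = (-15)-1 = -16; q=29
n=1: odd, s = (-16)-1 = -17; q=30
n=11: odd, s = (-17)-11 = -28; q=31
n=-3: odd, s = (-28)-(-3) = -25; q=32
n=11: odd, s = (-25)-11 = -36; q=33
n=0: not odd, s = (-36)-1 = -37; q=33
s-q = (-37)-33 = -70

-70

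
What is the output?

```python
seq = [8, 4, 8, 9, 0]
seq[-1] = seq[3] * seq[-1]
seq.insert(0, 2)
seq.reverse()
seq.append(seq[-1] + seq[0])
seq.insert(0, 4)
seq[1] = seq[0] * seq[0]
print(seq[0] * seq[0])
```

16

seq[-1] = seq[3]*seq[-1] = 9*0 = 0 → [8, 4, 8, 9, 0]
insert 2 at 0 → [2, 8, 4, 8, 9, 0]
reverse → [0, 9, 8, 4, 8, 2]
append seq[-1]+seq[0] = 2+0 = 2 → [0, 9, 8, 4, 8, 2, 2]
insert 4 at 0 → [4, 0, 9, 8, 4, 8, 2, 2]
seq[1] = seq[0]*seq[0] = 4*4 = 16 → [4, 16, 9, 8, 4, 8, 2, 2]
seq[0]*seq[0] = 4*4 = 16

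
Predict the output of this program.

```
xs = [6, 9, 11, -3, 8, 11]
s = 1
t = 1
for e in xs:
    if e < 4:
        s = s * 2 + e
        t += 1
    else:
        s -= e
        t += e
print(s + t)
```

e=6: not <4, s = 1-6 = -5; t=7
e=9: not <4, s = (-5)-9 = -14; t=16
e=11: not <4, s = (-14)-11 = -25; t=27
e=-3: <4, s = (-25)*2+(-3) = -53; t=28
e=8: not <4, s = (-53)-8 = -61; t=36
e=11: not <4, s = (-61)-11 = -72; t=47
s+t = (-72)+47 = -25

-25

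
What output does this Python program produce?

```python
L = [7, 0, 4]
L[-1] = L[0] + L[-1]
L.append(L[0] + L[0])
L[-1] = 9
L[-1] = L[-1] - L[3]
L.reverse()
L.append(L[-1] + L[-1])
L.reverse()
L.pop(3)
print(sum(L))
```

L[-1] = L[0]+L[-1] = 7+4 = 11 → [7, 0, 11]
append L[0]+L[0] = 7+7 = 14 → [7, 0, 11, 14]
L[-1] = 9 → [7, 0, 11, 9]
L[-1] = L[-1]-L[3] = 9-9 = 0 → [7, 0, 11, 0]
reverse → [0, 11, 0, 7]
append L[-1]+L[-1] = 7+7 = 14 → [0, 11, 0, 7, 14]
reverse → [14, 7, 0, 11, 0]
pop(3) removes 11 → [14, 7, 0, 0]
sum = 21

21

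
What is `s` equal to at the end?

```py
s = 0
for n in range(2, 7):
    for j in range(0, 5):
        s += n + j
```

150

n=2,j=0: s = 0+2 = 2
n=2,j=1: s = 2+3 = 5
n=2,j=2: s = 5+4 = 9
n=2,j=3: s = 9+5 = 14
n=2,j=4: s = 14+6 = 20
n=3,j=0: s = 20+3 = 23
n=3,j=1: s = 23+4 = 27
n=3,j=2: s = 27+5 = 32
n=3,j=3: s = 32+6 = 38
n=3,j=4: s = 38+7 = 45
n=4,j=0: s = 45+4 = 49
n=4,j=1: s = 49+5 = 54
n=4,j=2: s = 54+6 = 60
n=4,j=3: s = 60+7 = 67
n=4,j=4: s = 67+8 = 75
n=5,j=0: s = 75+5 = 80
n=5,j=1: s = 80+6 = 86
n=5,j=2: s = 86+7 = 93
n=5,j=3: s = 93+8 = 101
n=5,j=4: s = 101+9 = 110
n=6,j=0: s = 110+6 = 116
n=6,j=1: s = 116+7 = 123
n=6,j=2: s = 123+8 = 131
n=6,j=3: s = 131+9 = 140
n=6,j=4: s = 140+10 = 150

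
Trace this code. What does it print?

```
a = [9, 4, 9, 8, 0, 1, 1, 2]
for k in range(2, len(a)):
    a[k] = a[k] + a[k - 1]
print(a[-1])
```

25

k=2: a[2] = 9+4 = 13 → [9, 4, 13, 8, 0, 1, 1, 2]
k=3: a[3] = 8+13 = 21 → [9, 4, 13, 21, 0, 1, 1, 2]
k=4: a[4] = 0+21 = 21 → [9, 4, 13, 21, 21, 1, 1, 2]
k=5: a[5] = 1+21 = 22 → [9, 4, 13, 21, 21, 22, 1, 2]
k=6: a[6] = 1+22 = 23 → [9, 4, 13, 21, 21, 22, 23, 2]
k=7: a[7] = 2+23 = 25 → [9, 4, 13, 21, 21, 22, 23, 25]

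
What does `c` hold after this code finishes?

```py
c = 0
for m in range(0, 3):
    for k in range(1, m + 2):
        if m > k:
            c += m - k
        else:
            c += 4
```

m=0,k=1: not 0>1, c = 0+4 = 4
m=1,k=1: not 1>1, c = 4+4 = 8
m=1,k=2: not 1>2, c = 8+4 = 12
m=2,k=1: 2>1, c = 12+1 = 13
m=2,k=2: not 2>2, c = 13+4 = 17
m=2,k=3: not 2>3, c = 17+4 = 21

21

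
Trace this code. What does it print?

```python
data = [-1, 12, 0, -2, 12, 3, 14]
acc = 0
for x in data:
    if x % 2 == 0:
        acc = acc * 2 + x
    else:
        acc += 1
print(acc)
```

x=-1: not even, acc = 0+1 = 1
x=12: even, acc = 1*2+12 = 14
x=0: even, acc = 14*2+0 = 28
x=-2: even, acc = 28*2+(-2) = 54
x=12: even, acc = 54*2+12 = 120
x=3: not even, acc = 120+1 = 121
x=14: even, acc = 121*2+14 = 256

256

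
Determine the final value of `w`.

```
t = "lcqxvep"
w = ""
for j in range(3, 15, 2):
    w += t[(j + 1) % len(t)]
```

j=3: add t[4]='v' → 'v'
j=5: add t[6]='p' → 'vp'
j=7: add t[1]='c' → 'vpc'
j=9: add t[3]='x' → 'vpcx'
j=11: add t[5]='e' → 'vpcxe'
j=13: add t[0]='l' → 'vpcxel'

'vpcxel'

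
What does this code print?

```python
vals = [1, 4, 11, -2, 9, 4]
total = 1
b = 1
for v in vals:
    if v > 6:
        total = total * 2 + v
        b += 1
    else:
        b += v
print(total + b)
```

v=1: not >6; b=2
v=4: not >6; b=6
v=11: >6, total = 1*2+11 = 13; b=7
v=-2: not >6; b=5
v=9: >6, total = 13*2+9 = 35; b=6
v=4: not >6; b=10
total+b = 35+10 = 45

45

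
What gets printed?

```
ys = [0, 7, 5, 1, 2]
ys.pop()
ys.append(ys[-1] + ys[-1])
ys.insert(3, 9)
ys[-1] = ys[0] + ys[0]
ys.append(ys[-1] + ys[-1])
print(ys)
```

[0, 7, 5, 9, 1, 0, 0]

pop() removes 2 → [0, 7, 5, 1]
append ys[-1]+ys[-1] = 1+1 = 2 → [0, 7, 5, 1, 2]
insert 9 at 3 → [0, 7, 5, 9, 1, 2]
ys[-1] = ys[0]+ys[0] = 0+0 = 0 → [0, 7, 5, 9, 1, 0]
append ys[-1]+ys[-1] = 0+0 = 0 → [0, 7, 5, 9, 1, 0, 0]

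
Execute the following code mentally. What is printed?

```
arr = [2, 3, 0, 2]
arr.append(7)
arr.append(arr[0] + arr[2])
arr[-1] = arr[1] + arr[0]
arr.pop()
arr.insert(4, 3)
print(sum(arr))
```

append 7 → [2, 3, 0, 2, 7]
append arr[0]+arr[2] = 2+0 = 2 → [2, 3, 0, 2, 7, 2]
arr[-1] = arr[1]+arr[0] = 3+2 = 5 → [2, 3, 0, 2, 7, 5]
pop() removes 5 → [2, 3, 0, 2, 7]
insert 3 at 4 → [2, 3, 0, 2, 3, 7]
sum = 17

17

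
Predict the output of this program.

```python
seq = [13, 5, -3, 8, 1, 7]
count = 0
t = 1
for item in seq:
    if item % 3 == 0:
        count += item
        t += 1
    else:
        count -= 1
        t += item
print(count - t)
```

-44

item=13: not %3==0, count = 0-1 = -1; t=14
item=5: not %3==0, count = (-1)-1 = -2; t=19
item=-3: %3==0, count = (-2)+(-3) = -5; t=20
item=8: not %3==0, count = (-5)-1 = -6; t=28
item=1: not %3==0, count = (-6)-1 = -7; t=29
item=7: not %3==0, count = (-7)-1 = -8; t=36
count-t = (-8)-36 = -44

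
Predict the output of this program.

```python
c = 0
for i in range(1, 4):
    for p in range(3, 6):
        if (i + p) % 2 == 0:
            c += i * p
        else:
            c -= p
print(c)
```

24

i=1,p=3: even sum, c = 0+3 = 3
i=1,p=4: odd sum, c = 3-4 = -1
i=1,p=5: even sum, c = (-1)+5 = 4
i=2,p=3: odd sum, c = 4-3 = 1
i=2,p=4: even sum, c = 1+8 = 9
i=2,p=5: odd sum, c = 9-5 = 4
i=3,p=3: even sum, c = 4+9 = 13
i=3,p=4: odd sum, c = 13-4 = 9
i=3,p=5: even sum, c = 9+15 = 24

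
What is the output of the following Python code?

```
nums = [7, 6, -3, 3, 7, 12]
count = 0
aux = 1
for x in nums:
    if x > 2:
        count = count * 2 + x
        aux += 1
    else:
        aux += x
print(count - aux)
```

x=7: >2, count = 0*2+7 = 7; aux=2
x=6: >2, count = 7*2+6 = 20; aux=3
x=-3: not >2; aux=0
x=3: >2, count = 20*2+3 = 43; aux=1
x=7: >2, count = 43*2+7 = 93; aux=2
x=12: >2, count = 93*2+12 = 198; aux=3
count-aux = 198-3 = 195

195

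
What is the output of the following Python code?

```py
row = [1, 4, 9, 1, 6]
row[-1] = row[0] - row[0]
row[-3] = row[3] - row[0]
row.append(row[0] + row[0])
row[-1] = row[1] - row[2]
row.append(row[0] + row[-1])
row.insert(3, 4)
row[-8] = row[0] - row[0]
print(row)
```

row[-1] = row[0]-row[0] = 1-1 = 0 → [1, 4, 9, 1, 0]
row[-3] = row[3]-row[0] = 1-1 = 0 → [1, 4, 0, 1, 0]
append row[0]+row[0] = 1+1 = 2 → [1, 4, 0, 1, 0, 2]
row[-1] = row[1]-row[2] = 4-0 = 4 → [1, 4, 0, 1, 0, 4]
append row[0]+row[-1] = 1+4 = 5 → [1, 4, 0, 1, 0, 4, 5]
insert 4 at 3 → [1, 4, 0, 4, 1, 0, 4, 5]
row[-8] = row[0]-row[0] = 1-1 = 0 → [0, 4, 0, 4, 1, 0, 4, 5]

[0, 4, 0, 4, 1, 0, 4, 5]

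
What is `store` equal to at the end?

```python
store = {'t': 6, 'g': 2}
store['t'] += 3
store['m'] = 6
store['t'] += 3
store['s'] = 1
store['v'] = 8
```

store['t'] = 6+3 = 9 → {'t': 9, 'g': 2}
store['m'] = 6 → {'t': 9, 'g': 2, 'm': 6}
store['t'] = 9+3 = 12 → {'t': 12, 'g': 2, 'm': 6}
store['s'] = 1 → {'t': 12, 'g': 2, 'm': 6, 's': 1}
store['v'] = 8 → {'t': 12, 'g': 2, 'm': 6, 's': 1, 'v': 8}

{'t': 12, 'g': 2, 'm': 6, 's': 1, 'v': 8}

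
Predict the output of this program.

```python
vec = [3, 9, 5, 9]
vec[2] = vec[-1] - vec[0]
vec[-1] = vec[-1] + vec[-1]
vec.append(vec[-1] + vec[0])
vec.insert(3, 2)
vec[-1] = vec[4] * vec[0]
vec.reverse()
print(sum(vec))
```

92

vec[2] = vec[-1]-vec[0] = 9-3 = 6 → [3, 9, 6, 9]
vec[-1] = vec[-1]+vec[-1] = 9+9 = 18 → [3, 9, 6, 18]
append vec[-1]+vec[0] = 18+3 = 21 → [3, 9, 6, 18, 21]
insert 2 at 3 → [3, 9, 6, 2, 18, 21]
vec[-1] = vec[4]*vec[0] = 18*3 = 54 → [3, 9, 6, 2, 18, 54]
reverse → [54, 18, 2, 6, 9, 3]
sum = 92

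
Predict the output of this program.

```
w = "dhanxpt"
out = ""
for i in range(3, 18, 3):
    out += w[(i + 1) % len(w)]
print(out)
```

xdnta

i=3: add w[4]='x' → 'x'
i=6: add w[0]='d' → 'xd'
i=9: add w[3]='n' → 'xdn'
i=12: add w[6]='t' → 'xdnt'
i=15: add w[2]='a' → 'xdnta'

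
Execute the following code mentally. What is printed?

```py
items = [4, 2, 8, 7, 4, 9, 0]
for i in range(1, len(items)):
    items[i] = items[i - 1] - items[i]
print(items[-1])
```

-26

i=1: items[1] = 4-2 = 2 → [4, 2, 8, 7, 4, 9, 0]
i=2: items[2] = 2-8 = -6 → [4, 2, -6, 7, 4, 9, 0]
i=3: items[3] = (-6)-7 = -13 → [4, 2, -6, -13, 4, 9, 0]
i=4: items[4] = (-13)-4 = -17 → [4, 2, -6, -13, -17, 9, 0]
i=5: items[5] = (-17)-9 = -26 → [4, 2, -6, -13, -17, -26, 0]
i=6: items[6] = (-26)-0 = -26 → [4, 2, -6, -13, -17, -26, -26]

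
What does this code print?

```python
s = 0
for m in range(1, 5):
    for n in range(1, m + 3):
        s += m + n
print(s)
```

m=1,n=1: s = 0+2 = 2
m=1,n=2: s = 2+3 = 5
m=1,n=3: s = 5+4 = 9
m=2,n=1: s = 9+3 = 12
m=2,n=2: s = 12+4 = 16
m=2,n=3: s = 16+5 = 21
m=2,n=4: s = 21+6 = 27
m=3,n=1: s = 27+4 = 31
m=3,n=2: s = 31+5 = 36
m=3,n=3: s = 36+6 = 42
m=3,n=4: s = 42+7 = 49
m=3,n=5: s = 49+8 = 57
m=4,n=1: s = 57+5 = 62
m=4,n=2: s = 62+6 = 68
m=4,n=3: s = 68+7 = 75
m=4,n=4: s = 75+8 = 83
m=4,n=5: s = 83+9 = 92
m=4,n=6: s = 92+10 = 102

102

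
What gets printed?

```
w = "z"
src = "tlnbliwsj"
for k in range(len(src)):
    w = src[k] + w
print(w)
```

k=0: prepend 't' → 'tz'
k=1: prepend 'l' → 'ltz'
k=2: prepend 'n' → 'nltz'
k=3: prepend 'b' → 'bnltz'
k=4: prepend 'l' → 'lbnltz'
k=5: prepend 'i' → 'ilbnltz'
k=6: prepend 'w' → 'wilbnltz'
k=7: prepend 's' → 'swilbnltz'
k=8: prepend 'j' → 'jswilbnltz'

jswilbnltz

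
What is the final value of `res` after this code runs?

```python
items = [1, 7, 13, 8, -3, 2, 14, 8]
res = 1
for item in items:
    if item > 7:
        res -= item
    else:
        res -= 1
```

item=1: not >7, res = 1-1 = 0
item=7: not >7, res = 0-1 = -1
item=13: >7, res = (-1)-13 = -14
item=8: >7, res = (-14)-8 = -22
item=-3: not >7, res = (-22)-1 = -23
item=2: not >7, res = (-23)-1 = -24
item=14: >7, res = (-24)-14 = -38
item=8: >7, res = (-38)-8 = -46

-46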